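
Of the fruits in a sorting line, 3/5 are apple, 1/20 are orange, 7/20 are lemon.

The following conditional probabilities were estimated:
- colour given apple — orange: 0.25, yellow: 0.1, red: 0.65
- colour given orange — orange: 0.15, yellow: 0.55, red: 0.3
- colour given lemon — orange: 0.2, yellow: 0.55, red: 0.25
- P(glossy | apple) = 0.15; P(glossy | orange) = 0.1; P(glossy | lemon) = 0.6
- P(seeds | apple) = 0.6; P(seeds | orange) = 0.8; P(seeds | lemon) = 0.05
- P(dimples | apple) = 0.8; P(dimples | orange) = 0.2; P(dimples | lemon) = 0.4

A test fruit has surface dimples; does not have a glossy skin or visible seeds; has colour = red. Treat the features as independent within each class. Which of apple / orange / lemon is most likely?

apple: 0.6 × 0.65 × (1−0.15) × (1−0.6) × 0.8 = 0.10608
orange: 0.05 × 0.3 × (1−0.1) × (1−0.8) × 0.2 = 0.00054
lemon: 0.35 × 0.25 × (1−0.6) × (1−0.05) × 0.4 = 0.0133
Highest score → apple.

apple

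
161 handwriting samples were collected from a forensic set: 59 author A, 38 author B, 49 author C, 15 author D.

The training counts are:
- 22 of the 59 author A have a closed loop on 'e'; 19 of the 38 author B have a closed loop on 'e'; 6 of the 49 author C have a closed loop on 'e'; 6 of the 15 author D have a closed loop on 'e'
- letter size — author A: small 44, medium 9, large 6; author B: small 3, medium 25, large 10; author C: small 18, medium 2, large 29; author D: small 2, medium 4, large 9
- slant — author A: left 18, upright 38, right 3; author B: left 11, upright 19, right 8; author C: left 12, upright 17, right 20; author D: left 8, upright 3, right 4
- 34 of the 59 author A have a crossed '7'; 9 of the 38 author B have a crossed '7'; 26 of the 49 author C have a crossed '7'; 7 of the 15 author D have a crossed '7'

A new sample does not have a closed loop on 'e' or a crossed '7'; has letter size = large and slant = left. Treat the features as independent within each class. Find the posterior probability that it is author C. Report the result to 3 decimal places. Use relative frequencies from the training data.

author A: (59/161) × (37/59) × (6/59) × (18/59) × (25/59) ≈ 0.00302123
author B: (38/161) × (19/38) × (10/38) × (11/38) × (29/38) ≈ 0.00686069
author C: (49/161) × (43/49) × (29/49) × (12/49) × (23/49) ≈ 0.0181703
author D: (15/161) × (9/15) × (9/15) × (8/15) × (8/15) ≈ 0.00954037
P(author C | x) = 0.0181703 / 0.03759259 ≈ 0.483

0.483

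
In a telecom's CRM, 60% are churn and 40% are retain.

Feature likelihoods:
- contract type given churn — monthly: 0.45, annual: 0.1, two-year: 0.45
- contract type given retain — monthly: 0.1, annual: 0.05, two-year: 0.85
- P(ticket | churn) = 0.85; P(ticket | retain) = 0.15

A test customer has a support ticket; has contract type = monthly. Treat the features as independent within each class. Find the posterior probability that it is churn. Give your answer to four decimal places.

0.9745

churn: 0.6 × 0.45 × 0.85 = 0.2295
retain: 0.4 × 0.1 × 0.15 = 0.006
P(churn | x) = 0.2295 / 0.2355 ≈ 0.9745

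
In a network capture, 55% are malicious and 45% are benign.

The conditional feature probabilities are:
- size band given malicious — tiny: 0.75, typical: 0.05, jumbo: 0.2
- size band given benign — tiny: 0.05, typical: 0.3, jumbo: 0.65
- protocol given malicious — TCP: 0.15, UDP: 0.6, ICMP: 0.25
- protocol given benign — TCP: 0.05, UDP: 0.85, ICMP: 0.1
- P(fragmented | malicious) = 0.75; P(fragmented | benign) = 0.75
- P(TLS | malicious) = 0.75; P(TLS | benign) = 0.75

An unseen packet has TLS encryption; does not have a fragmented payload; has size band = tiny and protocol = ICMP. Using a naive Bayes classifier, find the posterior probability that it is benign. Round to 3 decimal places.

0.021

malicious: 0.55 × 0.75 × 0.25 × (1−0.75) × 0.75 = 0.0193359375
benign: 0.45 × 0.05 × 0.1 × (1−0.75) × 0.75 = 0.000421875
P(benign | x) = 0.000421875 / 0.0197578125 ≈ 0.021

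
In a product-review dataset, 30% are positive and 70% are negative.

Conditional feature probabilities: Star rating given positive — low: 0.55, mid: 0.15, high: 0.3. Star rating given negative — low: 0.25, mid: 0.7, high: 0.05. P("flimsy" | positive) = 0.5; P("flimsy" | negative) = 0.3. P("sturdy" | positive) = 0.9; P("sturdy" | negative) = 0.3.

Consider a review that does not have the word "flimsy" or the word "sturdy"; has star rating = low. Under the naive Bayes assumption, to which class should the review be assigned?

positive: 0.3 × 0.55 × (1−0.5) × (1−0.9) = 0.00825
negative: 0.7 × 0.25 × (1−0.3) × (1−0.3) = 0.08575
Highest score → negative.

negative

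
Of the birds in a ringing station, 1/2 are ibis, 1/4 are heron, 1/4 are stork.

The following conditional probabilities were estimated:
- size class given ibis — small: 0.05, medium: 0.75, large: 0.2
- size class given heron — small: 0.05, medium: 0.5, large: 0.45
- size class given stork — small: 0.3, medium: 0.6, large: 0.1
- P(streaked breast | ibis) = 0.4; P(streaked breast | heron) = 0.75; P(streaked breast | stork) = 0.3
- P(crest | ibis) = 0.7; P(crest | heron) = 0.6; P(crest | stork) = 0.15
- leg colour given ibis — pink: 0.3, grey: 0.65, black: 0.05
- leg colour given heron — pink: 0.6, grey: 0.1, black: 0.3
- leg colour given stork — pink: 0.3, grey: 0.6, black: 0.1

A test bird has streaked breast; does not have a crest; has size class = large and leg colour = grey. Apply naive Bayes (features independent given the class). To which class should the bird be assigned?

ibis: 0.5 × 0.2 × 0.4 × (1−0.7) × 0.65 = 0.0078
heron: 0.25 × 0.45 × 0.75 × (1−0.6) × 0.1 = 0.003375
stork: 0.25 × 0.1 × 0.3 × (1−0.15) × 0.6 = 0.003825
Highest score → ibis.

ibis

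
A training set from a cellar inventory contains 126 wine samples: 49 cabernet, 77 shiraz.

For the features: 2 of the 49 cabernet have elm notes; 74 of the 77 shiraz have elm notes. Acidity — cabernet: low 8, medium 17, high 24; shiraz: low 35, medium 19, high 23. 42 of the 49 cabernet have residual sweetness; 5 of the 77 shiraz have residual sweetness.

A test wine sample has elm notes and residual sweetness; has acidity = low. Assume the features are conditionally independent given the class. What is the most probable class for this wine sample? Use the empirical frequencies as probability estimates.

cabernet: (49/126) × (2/49) × (8/49) × (42/49) ≈ 0.0022213
shiraz: (77/126) × (74/77) × (35/77) × (5/77) ≈ 0.0173348
Highest score → shiraz.

shiraz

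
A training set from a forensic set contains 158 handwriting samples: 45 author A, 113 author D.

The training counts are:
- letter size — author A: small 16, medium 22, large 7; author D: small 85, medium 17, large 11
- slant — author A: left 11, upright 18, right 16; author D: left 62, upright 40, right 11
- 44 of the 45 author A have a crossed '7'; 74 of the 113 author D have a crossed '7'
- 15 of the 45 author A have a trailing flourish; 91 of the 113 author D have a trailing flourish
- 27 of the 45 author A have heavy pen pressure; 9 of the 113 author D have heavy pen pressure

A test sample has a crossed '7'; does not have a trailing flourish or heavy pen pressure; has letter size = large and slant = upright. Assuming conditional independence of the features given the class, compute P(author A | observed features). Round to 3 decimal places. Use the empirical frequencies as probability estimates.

0.615

author A: (45/158) × (7/45) × (18/45) × (44/45) × (30/45) × (18/45) ≈ 0.00462072
author D: (113/158) × (11/113) × (40/113) × (74/113) × (22/113) × (104/113) ≈ 0.00289181
P(author A | x) = 0.00462072 / 0.00751253 ≈ 0.615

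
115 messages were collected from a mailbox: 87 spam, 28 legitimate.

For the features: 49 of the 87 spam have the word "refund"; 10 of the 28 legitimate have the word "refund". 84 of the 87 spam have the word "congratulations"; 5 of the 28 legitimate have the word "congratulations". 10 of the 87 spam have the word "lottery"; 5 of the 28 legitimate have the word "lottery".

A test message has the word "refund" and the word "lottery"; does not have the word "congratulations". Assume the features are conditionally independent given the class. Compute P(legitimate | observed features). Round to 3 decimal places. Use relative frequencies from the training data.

spam: (87/115) × (49/87) × (3/87) × (10/87) ≈ 0.00168881
legitimate: (28/115) × (10/28) × (23/28) × (5/28) ≈ 0.0127551
P(legitimate | x) = 0.0127551 / 0.01444391 ≈ 0.883

0.883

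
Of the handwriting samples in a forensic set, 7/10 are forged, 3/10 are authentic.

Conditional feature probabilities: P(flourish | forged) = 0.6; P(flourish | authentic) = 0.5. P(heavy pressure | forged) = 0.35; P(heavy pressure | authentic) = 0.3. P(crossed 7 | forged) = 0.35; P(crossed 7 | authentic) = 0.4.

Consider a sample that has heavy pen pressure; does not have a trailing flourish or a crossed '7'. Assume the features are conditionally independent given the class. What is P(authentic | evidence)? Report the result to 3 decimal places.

forged: 0.7 × (1−0.6) × 0.35 × (1−0.35) = 0.0637
authentic: 0.3 × (1−0.5) × 0.3 × (1−0.4) = 0.027
P(authentic | x) = 0.027 / 0.0907 ≈ 0.298

0.298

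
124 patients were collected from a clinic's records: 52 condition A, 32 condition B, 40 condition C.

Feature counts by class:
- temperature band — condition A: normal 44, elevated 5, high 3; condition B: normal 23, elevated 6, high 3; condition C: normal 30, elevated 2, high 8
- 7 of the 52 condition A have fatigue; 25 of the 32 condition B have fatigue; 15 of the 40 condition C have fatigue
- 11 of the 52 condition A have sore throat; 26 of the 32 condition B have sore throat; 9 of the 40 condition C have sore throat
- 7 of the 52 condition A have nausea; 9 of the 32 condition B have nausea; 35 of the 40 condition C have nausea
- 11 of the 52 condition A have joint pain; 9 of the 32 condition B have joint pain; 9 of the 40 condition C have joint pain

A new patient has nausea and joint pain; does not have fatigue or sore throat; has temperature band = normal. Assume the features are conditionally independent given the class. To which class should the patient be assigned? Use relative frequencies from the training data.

condition A: (52/124) × (44/52) × (45/52) × (41/52) × (7/52) × (11/52) ≈ 0.00689453
condition B: (32/124) × (23/32) × (7/32) × (6/32) × (9/32) × (9/32) ≈ 0.000601784
condition C: (40/124) × (30/40) × (25/40) × (31/40) × (35/40) × (9/40) = 0.0230712890625
Highest score → condition C.

condition C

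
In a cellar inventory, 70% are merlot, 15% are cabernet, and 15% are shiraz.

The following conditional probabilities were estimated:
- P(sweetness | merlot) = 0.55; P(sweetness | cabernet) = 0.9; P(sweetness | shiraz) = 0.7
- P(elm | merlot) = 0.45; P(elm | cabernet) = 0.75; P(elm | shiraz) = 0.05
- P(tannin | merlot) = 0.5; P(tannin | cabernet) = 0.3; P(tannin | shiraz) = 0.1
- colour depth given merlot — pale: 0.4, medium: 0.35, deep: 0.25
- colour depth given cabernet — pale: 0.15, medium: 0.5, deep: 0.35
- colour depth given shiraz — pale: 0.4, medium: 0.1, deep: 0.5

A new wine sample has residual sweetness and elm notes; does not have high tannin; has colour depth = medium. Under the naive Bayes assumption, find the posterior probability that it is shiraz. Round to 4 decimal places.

merlot: 0.7 × 0.55 × 0.45 × (1−0.5) × 0.35 = 0.03031875
cabernet: 0.15 × 0.9 × 0.75 × (1−0.3) × 0.5 = 0.0354375
shiraz: 0.15 × 0.7 × 0.05 × (1−0.1) × 0.1 = 0.0004725
P(shiraz | x) = 0.0004725 / 0.06622875 ≈ 0.0071

0.0071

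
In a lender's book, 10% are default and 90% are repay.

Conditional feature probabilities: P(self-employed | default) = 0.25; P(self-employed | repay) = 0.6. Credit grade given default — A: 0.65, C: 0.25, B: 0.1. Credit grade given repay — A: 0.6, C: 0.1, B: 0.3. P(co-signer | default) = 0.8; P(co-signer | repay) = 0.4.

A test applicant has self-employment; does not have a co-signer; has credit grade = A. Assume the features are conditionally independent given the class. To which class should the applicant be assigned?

default: 0.1 × 0.25 × 0.65 × (1−0.8) = 0.00325
repay: 0.9 × 0.6 × 0.6 × (1−0.4) = 0.1944
Highest score → repay.

repay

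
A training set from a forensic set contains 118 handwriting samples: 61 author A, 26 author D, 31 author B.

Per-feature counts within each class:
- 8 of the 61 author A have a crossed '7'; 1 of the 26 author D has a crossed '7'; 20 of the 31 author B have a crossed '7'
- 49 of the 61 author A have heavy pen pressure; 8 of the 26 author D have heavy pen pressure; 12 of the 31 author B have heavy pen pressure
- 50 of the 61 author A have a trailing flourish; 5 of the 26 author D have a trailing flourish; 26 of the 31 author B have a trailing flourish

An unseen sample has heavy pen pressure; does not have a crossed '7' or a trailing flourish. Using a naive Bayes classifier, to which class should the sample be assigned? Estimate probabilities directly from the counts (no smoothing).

author A

author A: (61/118) × (53/61) × (49/61) × (11/61) ≈ 0.0650613
author D: (26/118) × (25/26) × (8/26) × (21/26) ≈ 0.0526527
author B: (31/118) × (11/31) × (12/31) × (5/31) ≈ 0.00582021
Highest score → author A.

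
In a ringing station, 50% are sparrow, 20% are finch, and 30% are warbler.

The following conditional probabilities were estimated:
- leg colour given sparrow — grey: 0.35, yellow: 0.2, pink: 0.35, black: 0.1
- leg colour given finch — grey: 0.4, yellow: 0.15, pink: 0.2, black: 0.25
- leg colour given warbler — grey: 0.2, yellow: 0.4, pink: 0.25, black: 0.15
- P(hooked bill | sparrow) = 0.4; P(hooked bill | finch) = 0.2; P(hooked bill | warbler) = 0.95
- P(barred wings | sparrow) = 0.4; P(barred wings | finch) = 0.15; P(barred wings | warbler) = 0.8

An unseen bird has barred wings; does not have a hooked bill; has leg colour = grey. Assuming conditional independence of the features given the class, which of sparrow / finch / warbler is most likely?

sparrow: 0.5 × 0.35 × (1−0.4) × 0.4 = 0.042
finch: 0.2 × 0.4 × (1−0.2) × 0.15 = 0.0096
warbler: 0.3 × 0.2 × (1−0.95) × 0.8 = 0.0024
Highest score → sparrow.

sparrow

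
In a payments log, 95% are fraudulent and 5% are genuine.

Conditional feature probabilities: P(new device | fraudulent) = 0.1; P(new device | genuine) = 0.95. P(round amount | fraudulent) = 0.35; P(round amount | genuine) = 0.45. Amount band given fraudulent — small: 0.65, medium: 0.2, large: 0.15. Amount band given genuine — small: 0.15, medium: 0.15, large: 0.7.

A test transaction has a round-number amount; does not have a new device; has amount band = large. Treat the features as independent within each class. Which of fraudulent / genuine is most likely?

fraudulent

fraudulent: 0.95 × (1−0.1) × 0.35 × 0.15 = 0.0448875
genuine: 0.05 × (1−0.95) × 0.45 × 0.7 = 0.0007875
Highest score → fraudulent.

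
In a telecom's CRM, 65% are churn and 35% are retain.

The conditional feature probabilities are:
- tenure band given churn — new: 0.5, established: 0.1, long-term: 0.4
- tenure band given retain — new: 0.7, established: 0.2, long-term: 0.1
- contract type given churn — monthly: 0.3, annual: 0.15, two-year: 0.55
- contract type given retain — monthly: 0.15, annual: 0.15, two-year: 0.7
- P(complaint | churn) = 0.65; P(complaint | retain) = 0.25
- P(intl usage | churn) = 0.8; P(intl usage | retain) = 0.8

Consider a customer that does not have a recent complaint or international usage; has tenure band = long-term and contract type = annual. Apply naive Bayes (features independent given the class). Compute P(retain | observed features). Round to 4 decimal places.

churn: 0.65 × 0.4 × 0.15 × (1−0.65) × (1−0.8) = 0.00273
retain: 0.35 × 0.1 × 0.15 × (1−0.25) × (1−0.8) = 0.0007875
P(retain | x) = 0.0007875 / 0.0035175 ≈ 0.2239

0.2239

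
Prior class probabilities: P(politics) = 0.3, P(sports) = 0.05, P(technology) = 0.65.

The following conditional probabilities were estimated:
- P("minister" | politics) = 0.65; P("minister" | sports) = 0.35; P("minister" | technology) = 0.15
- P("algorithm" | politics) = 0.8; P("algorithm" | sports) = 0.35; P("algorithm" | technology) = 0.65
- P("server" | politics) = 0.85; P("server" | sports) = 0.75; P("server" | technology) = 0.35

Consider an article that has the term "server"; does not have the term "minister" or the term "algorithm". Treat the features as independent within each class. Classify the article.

technology

politics: 0.3 × (1−0.65) × (1−0.8) × 0.85 = 0.01785
sports: 0.05 × (1−0.35) × (1−0.35) × 0.75 = 0.01584375
technology: 0.65 × (1−0.15) × (1−0.65) × 0.35 = 0.06768125
Highest score → technology.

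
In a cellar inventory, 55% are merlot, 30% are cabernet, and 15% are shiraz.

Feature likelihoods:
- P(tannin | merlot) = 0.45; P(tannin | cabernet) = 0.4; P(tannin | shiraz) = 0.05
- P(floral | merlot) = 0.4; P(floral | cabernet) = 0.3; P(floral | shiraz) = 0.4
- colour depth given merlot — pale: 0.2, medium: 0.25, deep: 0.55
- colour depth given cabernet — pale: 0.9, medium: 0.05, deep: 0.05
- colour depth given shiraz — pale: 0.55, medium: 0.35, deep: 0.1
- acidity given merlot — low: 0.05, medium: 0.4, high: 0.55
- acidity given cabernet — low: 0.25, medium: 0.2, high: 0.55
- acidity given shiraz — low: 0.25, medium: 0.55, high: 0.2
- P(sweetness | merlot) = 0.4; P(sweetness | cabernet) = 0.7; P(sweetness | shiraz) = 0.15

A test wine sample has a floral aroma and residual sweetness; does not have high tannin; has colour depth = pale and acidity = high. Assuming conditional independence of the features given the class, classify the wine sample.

cabernet

merlot: 0.55 × (1−0.45) × 0.4 × 0.2 × 0.55 × 0.4 = 0.005324
cabernet: 0.3 × (1−0.4) × 0.3 × 0.9 × 0.55 × 0.7 = 0.018711
shiraz: 0.15 × (1−0.05) × 0.4 × 0.55 × 0.2 × 0.15 = 0.0009405
Highest score → cabernet.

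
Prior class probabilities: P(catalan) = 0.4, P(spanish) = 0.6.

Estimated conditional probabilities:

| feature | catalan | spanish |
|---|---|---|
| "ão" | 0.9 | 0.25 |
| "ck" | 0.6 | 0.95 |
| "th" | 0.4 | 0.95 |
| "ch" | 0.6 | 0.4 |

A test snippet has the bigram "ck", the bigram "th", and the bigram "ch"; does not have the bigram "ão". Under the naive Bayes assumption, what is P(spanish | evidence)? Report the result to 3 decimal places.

0.966

catalan: 0.4 × (1−0.9) × 0.6 × 0.4 × 0.6 = 0.00576
spanish: 0.6 × (1−0.25) × 0.95 × 0.95 × 0.4 = 0.16245
P(spanish | x) = 0.16245 / 0.16821 ≈ 0.966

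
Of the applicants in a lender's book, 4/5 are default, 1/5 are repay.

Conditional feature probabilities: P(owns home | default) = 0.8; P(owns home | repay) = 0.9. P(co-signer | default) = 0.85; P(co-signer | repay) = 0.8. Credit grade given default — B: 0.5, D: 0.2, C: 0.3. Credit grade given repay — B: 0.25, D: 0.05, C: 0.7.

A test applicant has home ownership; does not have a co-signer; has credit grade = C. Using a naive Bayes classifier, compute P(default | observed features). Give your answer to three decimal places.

0.533

default: 0.8 × 0.8 × (1−0.85) × 0.3 = 0.0288
repay: 0.2 × 0.9 × (1−0.8) × 0.7 = 0.0252
P(default | x) = 0.0288 / 0.054 ≈ 0.533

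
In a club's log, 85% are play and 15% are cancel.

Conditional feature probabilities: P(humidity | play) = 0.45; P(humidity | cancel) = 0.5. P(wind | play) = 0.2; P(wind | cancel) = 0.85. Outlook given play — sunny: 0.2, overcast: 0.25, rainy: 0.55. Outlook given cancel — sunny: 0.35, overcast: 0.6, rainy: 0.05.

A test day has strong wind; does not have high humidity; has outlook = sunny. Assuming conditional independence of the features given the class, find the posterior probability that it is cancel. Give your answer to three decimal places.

play: 0.85 × (1−0.45) × 0.2 × 0.2 = 0.0187
cancel: 0.15 × (1−0.5) × 0.85 × 0.35 = 0.0223125
P(cancel | x) = 0.0223125 / 0.0410125 ≈ 0.544

0.544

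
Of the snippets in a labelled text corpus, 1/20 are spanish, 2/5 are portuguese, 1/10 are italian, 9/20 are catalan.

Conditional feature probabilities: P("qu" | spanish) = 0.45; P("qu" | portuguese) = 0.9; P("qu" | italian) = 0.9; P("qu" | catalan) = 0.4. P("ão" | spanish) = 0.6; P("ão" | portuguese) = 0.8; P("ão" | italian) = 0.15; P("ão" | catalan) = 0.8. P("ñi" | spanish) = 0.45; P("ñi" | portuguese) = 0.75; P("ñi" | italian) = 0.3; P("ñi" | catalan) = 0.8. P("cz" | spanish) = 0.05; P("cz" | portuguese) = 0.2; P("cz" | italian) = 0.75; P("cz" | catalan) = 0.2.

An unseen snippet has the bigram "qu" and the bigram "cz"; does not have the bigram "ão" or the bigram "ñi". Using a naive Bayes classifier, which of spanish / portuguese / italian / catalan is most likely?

italian

spanish: 0.05 × 0.45 × (1−0.6) × (1−0.45) × 0.05 = 0.0002475
portuguese: 0.4 × 0.9 × (1−0.8) × (1−0.75) × 0.2 = 0.0036
italian: 0.1 × 0.9 × (1−0.15) × (1−0.3) × 0.75 = 0.0401625
catalan: 0.45 × 0.4 × (1−0.8) × (1−0.8) × 0.2 = 0.00144
Highest score → italian.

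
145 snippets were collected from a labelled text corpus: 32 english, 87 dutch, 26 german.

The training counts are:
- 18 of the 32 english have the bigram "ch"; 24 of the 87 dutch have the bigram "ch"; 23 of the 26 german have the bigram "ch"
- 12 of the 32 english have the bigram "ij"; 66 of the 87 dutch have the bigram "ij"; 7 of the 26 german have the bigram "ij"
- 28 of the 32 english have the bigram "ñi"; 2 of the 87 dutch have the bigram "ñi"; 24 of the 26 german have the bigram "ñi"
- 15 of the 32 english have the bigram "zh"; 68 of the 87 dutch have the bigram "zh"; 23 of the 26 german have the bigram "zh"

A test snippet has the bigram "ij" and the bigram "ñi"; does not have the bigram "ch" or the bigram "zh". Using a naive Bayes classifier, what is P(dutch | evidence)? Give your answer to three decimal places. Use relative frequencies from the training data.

english: (32/145) × (14/32) × (12/32) × (28/32) × (17/32) ≈ 0.0168305
dutch: (87/145) × (63/87) × (66/87) × (2/87) × (19/87) ≈ 0.00165479
german: (26/145) × (3/26) × (7/26) × (24/26) × (3/26) ≈ 0.000593286
P(dutch | x) = 0.00165479 / 0.019078576 ≈ 0.087

0.087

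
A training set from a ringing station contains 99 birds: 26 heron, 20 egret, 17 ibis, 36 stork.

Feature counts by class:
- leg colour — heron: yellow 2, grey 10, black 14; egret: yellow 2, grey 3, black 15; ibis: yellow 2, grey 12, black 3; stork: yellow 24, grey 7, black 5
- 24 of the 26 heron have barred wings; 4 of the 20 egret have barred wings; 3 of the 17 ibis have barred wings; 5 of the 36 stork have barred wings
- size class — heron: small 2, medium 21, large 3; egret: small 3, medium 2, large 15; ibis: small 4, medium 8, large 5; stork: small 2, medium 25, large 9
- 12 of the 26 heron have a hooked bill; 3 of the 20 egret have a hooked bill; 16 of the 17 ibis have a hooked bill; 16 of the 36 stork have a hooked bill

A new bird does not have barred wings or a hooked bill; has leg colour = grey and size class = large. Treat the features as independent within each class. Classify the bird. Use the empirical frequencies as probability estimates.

egret

heron: (26/99) × (10/26) × (2/26) × (3/26) × (14/26) ≈ 0.000482752
egret: (20/99) × (3/20) × (16/20) × (15/20) × (17/20) ≈ 0.0154545
ibis: (17/99) × (12/17) × (14/17) × (5/17) × (1/17) ≈ 0.00172702
stork: (36/99) × (7/36) × (31/36) × (9/36) × (20/36) ≈ 0.00845648
Highest score → egret.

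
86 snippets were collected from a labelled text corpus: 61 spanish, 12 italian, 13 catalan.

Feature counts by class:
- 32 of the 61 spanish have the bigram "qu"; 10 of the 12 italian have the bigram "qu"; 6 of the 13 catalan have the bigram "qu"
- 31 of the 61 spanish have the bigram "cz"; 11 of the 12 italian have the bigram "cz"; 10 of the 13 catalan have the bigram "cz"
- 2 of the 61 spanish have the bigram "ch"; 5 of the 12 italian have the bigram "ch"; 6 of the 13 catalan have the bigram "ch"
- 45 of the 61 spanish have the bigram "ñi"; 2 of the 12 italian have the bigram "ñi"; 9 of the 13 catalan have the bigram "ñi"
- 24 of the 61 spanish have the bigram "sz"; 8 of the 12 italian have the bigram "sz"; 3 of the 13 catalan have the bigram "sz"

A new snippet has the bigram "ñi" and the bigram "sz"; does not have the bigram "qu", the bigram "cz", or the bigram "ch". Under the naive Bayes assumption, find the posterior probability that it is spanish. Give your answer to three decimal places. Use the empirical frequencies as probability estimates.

0.964

spanish: (61/86) × (29/61) × (30/61) × (59/61) × (45/61) × (24/61) ≈ 0.0465562
italian: (12/86) × (2/12) × (1/12) × (7/12) × (2/12) × (8/12) ≈ 0.00012561
catalan: (13/86) × (7/13) × (3/13) × (7/13) × (9/13) × (3/13) ≈ 0.00161588
P(spanish | x) = 0.0465562 / 0.04829769 ≈ 0.964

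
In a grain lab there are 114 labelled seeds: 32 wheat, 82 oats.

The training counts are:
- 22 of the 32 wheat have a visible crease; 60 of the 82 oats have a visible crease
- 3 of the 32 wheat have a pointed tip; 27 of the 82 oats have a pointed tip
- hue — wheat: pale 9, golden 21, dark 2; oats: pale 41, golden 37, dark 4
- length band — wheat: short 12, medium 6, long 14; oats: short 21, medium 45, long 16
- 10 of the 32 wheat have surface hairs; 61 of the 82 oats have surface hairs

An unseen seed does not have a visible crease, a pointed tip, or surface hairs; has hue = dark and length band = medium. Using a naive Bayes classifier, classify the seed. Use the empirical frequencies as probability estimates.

oats

wheat: (32/114) × (10/32) × (29/32) × (2/32) × (6/32) × (22/32) ≈ 0.000640468
oats: (82/114) × (22/82) × (55/82) × (4/82) × (45/82) × (21/82) ≈ 0.000887395
Highest score → oats.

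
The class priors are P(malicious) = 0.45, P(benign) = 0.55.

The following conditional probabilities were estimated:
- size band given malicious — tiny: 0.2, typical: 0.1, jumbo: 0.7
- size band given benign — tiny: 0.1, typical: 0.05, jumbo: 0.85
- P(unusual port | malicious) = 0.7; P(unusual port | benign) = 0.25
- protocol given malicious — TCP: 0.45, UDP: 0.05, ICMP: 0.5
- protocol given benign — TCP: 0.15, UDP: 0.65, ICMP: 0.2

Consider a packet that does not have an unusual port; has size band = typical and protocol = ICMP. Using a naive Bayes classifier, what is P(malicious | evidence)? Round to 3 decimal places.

0.621

malicious: 0.45 × 0.1 × (1−0.7) × 0.5 = 0.00675
benign: 0.55 × 0.05 × (1−0.25) × 0.2 = 0.004125
P(malicious | x) = 0.00675 / 0.010875 ≈ 0.621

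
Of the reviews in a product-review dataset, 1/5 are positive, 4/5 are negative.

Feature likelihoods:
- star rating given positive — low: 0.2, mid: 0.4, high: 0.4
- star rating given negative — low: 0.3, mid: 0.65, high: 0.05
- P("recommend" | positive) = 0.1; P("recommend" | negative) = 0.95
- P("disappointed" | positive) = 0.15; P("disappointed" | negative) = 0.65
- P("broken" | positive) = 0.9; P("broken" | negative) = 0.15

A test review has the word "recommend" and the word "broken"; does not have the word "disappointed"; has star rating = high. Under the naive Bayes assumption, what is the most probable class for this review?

positive: 0.2 × 0.4 × 0.1 × (1−0.15) × 0.9 = 0.00612
negative: 0.8 × 0.05 × 0.95 × (1−0.65) × 0.15 = 0.001995
Highest score → positive.

positive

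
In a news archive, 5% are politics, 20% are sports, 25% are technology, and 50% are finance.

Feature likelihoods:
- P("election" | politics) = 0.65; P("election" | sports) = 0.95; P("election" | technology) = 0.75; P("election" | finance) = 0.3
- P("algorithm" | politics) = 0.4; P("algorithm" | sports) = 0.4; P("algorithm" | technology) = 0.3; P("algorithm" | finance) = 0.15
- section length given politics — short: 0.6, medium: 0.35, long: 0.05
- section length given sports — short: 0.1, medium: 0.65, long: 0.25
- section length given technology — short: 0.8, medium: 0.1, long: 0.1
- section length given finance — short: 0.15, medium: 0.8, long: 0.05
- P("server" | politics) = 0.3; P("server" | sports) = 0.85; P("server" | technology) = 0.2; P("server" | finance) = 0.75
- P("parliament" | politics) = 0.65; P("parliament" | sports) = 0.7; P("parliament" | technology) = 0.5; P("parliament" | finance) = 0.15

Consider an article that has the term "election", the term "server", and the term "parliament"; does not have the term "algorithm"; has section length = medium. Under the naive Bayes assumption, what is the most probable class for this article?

sports

politics: 0.05 × 0.65 × (1−0.4) × 0.35 × 0.3 × 0.65 = 0.001330875
sports: 0.2 × 0.95 × (1−0.4) × 0.65 × 0.85 × 0.7 = 0.0440895
technology: 0.25 × 0.75 × (1−0.3) × 0.1 × 0.2 × 0.5 = 0.0013125
finance: 0.5 × 0.3 × (1−0.15) × 0.8 × 0.75 × 0.15 = 0.011475
Highest score → sports.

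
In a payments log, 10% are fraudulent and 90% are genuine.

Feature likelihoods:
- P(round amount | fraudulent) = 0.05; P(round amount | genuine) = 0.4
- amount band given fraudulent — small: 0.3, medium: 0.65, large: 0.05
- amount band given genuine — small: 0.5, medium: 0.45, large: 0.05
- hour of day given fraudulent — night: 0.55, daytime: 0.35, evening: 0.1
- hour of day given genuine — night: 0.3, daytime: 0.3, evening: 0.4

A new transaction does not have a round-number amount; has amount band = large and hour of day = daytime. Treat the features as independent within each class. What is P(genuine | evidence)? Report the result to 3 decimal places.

0.830

fraudulent: 0.1 × (1−0.05) × 0.05 × 0.35 = 0.0016625
genuine: 0.9 × (1−0.4) × 0.05 × 0.3 = 0.0081
P(genuine | x) = 0.0081 / 0.0097625 ≈ 0.830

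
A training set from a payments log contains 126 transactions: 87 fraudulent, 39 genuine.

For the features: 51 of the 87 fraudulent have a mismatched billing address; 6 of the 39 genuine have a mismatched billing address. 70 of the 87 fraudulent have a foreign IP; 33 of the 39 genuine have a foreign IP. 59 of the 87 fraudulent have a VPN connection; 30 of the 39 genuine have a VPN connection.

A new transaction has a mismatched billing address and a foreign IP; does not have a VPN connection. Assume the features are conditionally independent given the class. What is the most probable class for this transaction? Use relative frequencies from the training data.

fraudulent

fraudulent: (87/126) × (51/87) × (70/87) × (28/87) ≈ 0.104813
genuine: (39/126) × (6/39) × (33/39) × (9/39) ≈ 0.00929839
Highest score → fraudulent.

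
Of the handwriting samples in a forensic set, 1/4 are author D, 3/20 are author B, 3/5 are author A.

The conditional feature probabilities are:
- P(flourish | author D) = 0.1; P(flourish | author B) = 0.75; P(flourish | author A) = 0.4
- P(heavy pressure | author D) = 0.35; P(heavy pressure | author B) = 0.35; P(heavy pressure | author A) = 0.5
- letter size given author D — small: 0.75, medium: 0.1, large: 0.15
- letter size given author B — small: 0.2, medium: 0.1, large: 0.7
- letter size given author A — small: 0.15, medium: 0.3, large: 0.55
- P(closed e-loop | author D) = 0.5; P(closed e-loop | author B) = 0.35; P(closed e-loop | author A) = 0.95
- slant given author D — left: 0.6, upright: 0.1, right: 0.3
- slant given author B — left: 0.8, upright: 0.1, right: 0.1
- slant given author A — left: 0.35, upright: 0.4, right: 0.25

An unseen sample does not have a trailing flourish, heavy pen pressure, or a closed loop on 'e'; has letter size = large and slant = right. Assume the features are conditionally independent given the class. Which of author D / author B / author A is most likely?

author D: 0.25 × (1−0.1) × (1−0.35) × 0.15 × (1−0.5) × 0.3 = 0.003290625
author B: 0.15 × (1−0.75) × (1−0.35) × 0.7 × (1−0.35) × 0.1 = 0.0011090625
author A: 0.6 × (1−0.4) × (1−0.5) × 0.55 × (1−0.95) × 0.25 = 0.0012375
Highest score → author D.

author D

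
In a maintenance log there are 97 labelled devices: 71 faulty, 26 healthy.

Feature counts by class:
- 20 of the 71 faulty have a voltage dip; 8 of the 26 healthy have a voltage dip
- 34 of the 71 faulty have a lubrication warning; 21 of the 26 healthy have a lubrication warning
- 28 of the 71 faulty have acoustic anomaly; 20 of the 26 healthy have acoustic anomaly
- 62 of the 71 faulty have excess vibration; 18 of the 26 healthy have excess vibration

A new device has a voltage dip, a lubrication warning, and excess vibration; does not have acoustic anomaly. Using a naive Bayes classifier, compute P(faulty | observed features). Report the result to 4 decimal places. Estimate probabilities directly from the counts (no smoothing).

0.8307

faulty: (71/97) × (20/71) × (34/71) × (43/71) × (62/71) ≈ 0.0522182
healthy: (26/97) × (8/26) × (21/26) × (6/26) × (18/26) ≈ 0.0106424
P(faulty | x) = 0.0522182 / 0.0628606 ≈ 0.8307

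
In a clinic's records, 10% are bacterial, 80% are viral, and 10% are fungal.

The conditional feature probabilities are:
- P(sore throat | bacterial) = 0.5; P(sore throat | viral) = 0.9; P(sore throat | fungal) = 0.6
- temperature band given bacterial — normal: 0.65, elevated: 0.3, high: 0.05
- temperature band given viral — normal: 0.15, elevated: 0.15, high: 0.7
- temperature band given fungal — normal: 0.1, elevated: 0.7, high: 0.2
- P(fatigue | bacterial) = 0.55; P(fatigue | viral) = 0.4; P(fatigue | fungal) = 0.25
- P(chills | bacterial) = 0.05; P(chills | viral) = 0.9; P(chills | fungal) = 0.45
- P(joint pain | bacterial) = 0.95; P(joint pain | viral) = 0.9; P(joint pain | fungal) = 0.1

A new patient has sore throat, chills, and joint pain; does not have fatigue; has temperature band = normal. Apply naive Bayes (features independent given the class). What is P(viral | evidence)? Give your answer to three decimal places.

bacterial: 0.1 × 0.5 × 0.65 × (1−0.55) × 0.05 × 0.95 = 0.0006946875
viral: 0.8 × 0.9 × 0.15 × (1−0.4) × 0.9 × 0.9 = 0.052488
fungal: 0.1 × 0.6 × 0.1 × (1−0.25) × 0.45 × 0.1 = 0.0002025
P(viral | x) = 0.052488 / 0.0533851875 ≈ 0.983

0.983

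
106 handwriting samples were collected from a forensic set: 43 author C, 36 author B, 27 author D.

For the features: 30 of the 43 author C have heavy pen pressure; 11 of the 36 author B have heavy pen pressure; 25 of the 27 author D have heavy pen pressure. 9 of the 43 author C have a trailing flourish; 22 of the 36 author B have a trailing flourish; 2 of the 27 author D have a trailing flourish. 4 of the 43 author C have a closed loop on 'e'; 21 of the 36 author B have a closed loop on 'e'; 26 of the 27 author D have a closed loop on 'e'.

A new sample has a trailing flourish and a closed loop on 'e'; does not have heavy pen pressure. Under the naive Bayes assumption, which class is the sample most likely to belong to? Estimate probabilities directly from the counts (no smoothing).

author B

author C: (43/106) × (13/43) × (9/43) × (4/43) ≈ 0.00238783
author B: (36/106) × (25/36) × (22/36) × (21/36) ≈ 0.0840758
author D: (27/106) × (2/27) × (2/27) × (26/27) ≈ 0.00134586
Highest score → author B.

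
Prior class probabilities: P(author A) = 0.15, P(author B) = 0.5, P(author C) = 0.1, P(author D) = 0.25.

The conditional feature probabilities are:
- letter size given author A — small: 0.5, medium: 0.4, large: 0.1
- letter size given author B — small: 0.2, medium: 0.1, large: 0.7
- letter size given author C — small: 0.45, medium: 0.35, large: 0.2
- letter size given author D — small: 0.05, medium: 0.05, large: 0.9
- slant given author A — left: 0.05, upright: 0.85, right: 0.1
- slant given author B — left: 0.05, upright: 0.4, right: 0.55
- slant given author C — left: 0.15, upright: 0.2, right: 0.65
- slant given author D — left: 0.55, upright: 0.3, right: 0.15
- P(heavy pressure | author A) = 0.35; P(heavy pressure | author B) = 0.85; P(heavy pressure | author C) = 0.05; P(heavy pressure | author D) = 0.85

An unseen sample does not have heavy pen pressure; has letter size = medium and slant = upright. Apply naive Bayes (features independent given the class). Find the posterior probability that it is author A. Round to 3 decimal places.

0.764

author A: 0.15 × 0.4 × 0.85 × (1−0.35) = 0.03315
author B: 0.5 × 0.1 × 0.4 × (1−0.85) = 0.003
author C: 0.1 × 0.35 × 0.2 × (1−0.05) = 0.00665
author D: 0.25 × 0.05 × 0.3 × (1−0.85) = 0.0005625
P(author A | x) = 0.03315 / 0.0433625 ≈ 0.764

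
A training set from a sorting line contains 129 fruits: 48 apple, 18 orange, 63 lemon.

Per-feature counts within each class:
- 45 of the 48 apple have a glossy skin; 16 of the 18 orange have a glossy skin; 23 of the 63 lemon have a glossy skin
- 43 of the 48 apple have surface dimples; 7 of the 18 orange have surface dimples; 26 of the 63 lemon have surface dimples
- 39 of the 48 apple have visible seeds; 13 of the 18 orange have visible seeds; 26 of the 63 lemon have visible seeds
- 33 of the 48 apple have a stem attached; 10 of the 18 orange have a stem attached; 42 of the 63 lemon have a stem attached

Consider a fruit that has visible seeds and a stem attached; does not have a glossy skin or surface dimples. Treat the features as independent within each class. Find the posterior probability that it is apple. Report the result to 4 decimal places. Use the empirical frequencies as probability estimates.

apple: (48/129) × (3/48) × (5/48) × (39/48) × (33/48) ≈ 0.00135318
orange: (18/129) × (2/18) × (11/18) × (13/18) × (10/18) ≈ 0.00380153
lemon: (63/129) × (40/63) × (37/63) × (26/63) × (42/63) ≈ 0.0501041
P(apple | x) = 0.00135318 / 0.05525881 ≈ 0.0245

0.0245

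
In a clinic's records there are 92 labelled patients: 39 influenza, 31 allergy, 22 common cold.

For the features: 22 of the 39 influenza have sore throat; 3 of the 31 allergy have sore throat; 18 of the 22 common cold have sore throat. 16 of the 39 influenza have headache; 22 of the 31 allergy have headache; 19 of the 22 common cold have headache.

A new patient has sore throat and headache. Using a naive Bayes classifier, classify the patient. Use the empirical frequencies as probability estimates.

common cold

influenza: (39/92) × (22/39) × (16/39) ≈ 0.0981048
allergy: (31/92) × (3/31) × (22/31) ≈ 0.0231417
common cold: (22/92) × (18/22) × (19/22) ≈ 0.168972
Highest score → common cold.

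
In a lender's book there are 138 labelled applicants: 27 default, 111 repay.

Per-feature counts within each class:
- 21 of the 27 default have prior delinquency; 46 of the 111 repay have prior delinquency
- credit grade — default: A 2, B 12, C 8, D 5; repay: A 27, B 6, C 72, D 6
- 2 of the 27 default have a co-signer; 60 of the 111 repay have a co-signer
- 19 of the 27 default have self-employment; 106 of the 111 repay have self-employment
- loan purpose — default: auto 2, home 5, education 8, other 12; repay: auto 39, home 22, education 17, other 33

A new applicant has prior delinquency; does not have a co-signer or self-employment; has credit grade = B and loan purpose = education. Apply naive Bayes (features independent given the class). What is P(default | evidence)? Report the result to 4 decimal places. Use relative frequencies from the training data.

default: (27/138) × (21/27) × (12/27) × (25/27) × (8/27) × (8/27) ≈ 0.00549777
repay: (111/138) × (46/111) × (6/111) × (51/111) × (5/111) × (17/111) ≈ 0.000057112
P(default | x) = 0.00549777 / 0.005554882 ≈ 0.9897

0.9897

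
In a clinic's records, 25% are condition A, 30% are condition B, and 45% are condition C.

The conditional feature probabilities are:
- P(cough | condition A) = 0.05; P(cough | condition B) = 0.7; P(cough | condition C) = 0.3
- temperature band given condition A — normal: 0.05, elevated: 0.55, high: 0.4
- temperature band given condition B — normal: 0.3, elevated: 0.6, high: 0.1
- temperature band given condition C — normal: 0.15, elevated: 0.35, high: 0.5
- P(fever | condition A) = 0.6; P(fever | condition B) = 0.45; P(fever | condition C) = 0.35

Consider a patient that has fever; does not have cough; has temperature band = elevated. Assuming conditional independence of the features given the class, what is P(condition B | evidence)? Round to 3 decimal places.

condition A: 0.25 × (1−0.05) × 0.55 × 0.6 = 0.078375
condition B: 0.3 × (1−0.7) × 0.6 × 0.45 = 0.0243
condition C: 0.45 × (1−0.3) × 0.35 × 0.35 = 0.0385875
P(condition B | x) = 0.0243 / 0.1412625 ≈ 0.172

0.172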